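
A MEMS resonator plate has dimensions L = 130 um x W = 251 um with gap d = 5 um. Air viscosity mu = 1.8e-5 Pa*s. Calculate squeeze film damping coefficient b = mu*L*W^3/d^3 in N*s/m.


Step 1: Convert to SI.
L = 130e-6 m, W = 251e-6 m, d = 5e-6 m
Step 2: W^3 = (251e-6)^3 = 1.58e-11 m^3
Step 3: d^3 = (5e-6)^3 = 1.25e-16 m^3
Step 4: b = 1.8e-5 * 130e-6 * 1.58e-11 / 1.25e-16
b = 2.96e-04 N*s/m


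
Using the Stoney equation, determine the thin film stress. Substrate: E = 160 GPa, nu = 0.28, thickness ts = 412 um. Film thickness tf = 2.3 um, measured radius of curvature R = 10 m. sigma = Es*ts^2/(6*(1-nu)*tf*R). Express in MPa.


Step 1: Compute numerator: Es * ts^2 = 160 * 412^2 = 27159040 (GPa*um^2)
Step 2: Compute denominator (R in um): 6*(1-nu)*tf*R = 6*0.72*2.3*10e6 = 99360000.0 (um^2)
Step 3: sigma (GPa) = 27159040 / 99360000.0 = 2.7334e-01 GPa
Step 4: Convert to MPa (x1000): sigma = 273.3 MPa


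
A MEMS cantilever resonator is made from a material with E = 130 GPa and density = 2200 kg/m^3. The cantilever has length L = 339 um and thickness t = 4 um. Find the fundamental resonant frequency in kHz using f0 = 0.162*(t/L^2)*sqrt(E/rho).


Step 1: Convert units to SI.
t_SI = 4e-6 m, L_SI = 339e-6 m
Step 2: Calculate sqrt(E/rho).
sqrt(130e9 / 2200) = 7687.06 m/s
Step 3: Compute f0.
f0 = 0.162 * 4e-6 / (339e-6)^2 * 7687.06 = 43344.7 Hz = 43.34 kHz


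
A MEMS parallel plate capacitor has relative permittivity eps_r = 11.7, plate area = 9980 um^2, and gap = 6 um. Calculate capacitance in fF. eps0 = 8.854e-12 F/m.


Step 1: Convert area to m^2: A = 9980e-12 m^2
Step 2: Convert gap to m: d = 6e-6 m
Step 3: C = eps0 * eps_r * A / d
C = 8.854e-12 * 11.7 * 9980e-12 / 6e-6
Step 4: Convert to fF (multiply by 1e15).
C = 172.31 fF


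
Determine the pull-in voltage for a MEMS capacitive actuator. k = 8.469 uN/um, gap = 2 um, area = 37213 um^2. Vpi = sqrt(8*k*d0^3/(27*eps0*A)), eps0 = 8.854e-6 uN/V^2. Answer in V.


Step 1: Compute numerator: 8 * k * d0^3 = 8 * 8.469 * 2^3 = 542.016
Step 2: Compute denominator: 27 * eps0 * A = 27 * 8.854e-6 * 37213 = 8.896065
Step 3: Vpi = sqrt(542.016 / 8.896065)
Vpi = 7.81 V


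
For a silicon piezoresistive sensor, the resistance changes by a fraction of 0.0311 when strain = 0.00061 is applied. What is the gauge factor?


Step 1: Identify values.
dR/R = 0.0311, strain = 0.00061
Step 2: GF = (dR/R) / strain = 0.0311 / 0.00061
GF = 51.0


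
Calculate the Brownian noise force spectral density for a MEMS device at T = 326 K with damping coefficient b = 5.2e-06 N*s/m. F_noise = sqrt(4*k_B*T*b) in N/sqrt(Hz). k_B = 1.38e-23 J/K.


Step 1: Compute 4 * k_B * T * b
= 4 * 1.38e-23 * 326 * 5.2e-06
= 9.3575e-26 N^2/Hz
Step 2: F_noise = sqrt(9.3575e-26)
F_noise = 3.06e-13 N/sqrt(Hz)


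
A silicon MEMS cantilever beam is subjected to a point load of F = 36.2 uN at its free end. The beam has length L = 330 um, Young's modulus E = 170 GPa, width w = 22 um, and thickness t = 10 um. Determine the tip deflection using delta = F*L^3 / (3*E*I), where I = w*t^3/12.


Step 1: Calculate the second moment of area.
I = w * t^3 / 12 = 22 * 10^3 / 12 = 1833.3333 um^4
Step 2: Convert E to consistent units (1 GPa = 1000 uN/um^2).
E = 170 GPa = 170000 uN/um^2
Step 3: Calculate tip deflection.
delta = F * L^3 / (3 * E * I)
delta = 36.2 * 330^3 / (3 * 170000 * 1833.3333)
delta = 1.3914 um


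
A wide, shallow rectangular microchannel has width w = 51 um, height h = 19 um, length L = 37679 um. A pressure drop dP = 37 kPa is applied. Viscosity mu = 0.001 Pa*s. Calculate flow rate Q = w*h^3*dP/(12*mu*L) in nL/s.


Step 1: Convert all dimensions to SI (meters).
w = 51e-6 m, h = 19e-6 m, L = 37679e-6 m, dP = 37e3 Pa
Step 2: Q = w * h^3 * dP / (12 * mu * L)
Q = 51e-6 * (19e-6)^3 * 37e3 / (12 * 0.001 * 37679e-6) = 2.862543e-11 m^3/s
Step 3: Convert Q from m^3/s to nL/s (1 m^3 = 1e12 nL, so multiply by 1e12).
Q = 28.625 nL/s


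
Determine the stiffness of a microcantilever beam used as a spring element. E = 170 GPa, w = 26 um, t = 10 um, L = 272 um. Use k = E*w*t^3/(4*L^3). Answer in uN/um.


Step 1: Convert E to consistent units (1 GPa = 1000 uN/um^2).
E = 170 GPa = 170000 uN/um^2
Step 2: Compute t^3 = 10^3 = 1000
Step 3: Compute L^3 = 272^3 = 20123648
Step 4: k = 170000 * 26 * 1000 / (4 * 20123648)
k = 54.9105 uN/um


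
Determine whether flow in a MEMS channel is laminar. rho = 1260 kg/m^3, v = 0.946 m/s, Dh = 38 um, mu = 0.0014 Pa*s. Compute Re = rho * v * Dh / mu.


Step 1: Convert Dh to meters: Dh = 38e-6 m
Step 2: Re = rho * v * Dh / mu
Re = 1260 * 0.946 * 38e-6 / 0.0014
Re = 32.353
Since Re = 32.353 is below ~2300, the flow is laminar.


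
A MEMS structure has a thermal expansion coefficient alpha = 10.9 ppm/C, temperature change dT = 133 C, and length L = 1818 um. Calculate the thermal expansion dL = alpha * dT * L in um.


Step 1: Convert CTE: alpha = 10.9 ppm/C = 10.9e-6 /C
Step 2: dL = 10.9e-6 * 133 * 1818
dL = 2.6356 um


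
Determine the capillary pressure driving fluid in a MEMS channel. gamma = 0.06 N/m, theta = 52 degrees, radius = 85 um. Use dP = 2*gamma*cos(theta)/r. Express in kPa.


Step 1: cos(52 deg) = 0.6157
Step 2: Convert r to m: r = 85e-6 m
Step 3: dP = 2 * 0.06 * 0.6157 / 85e-6 = 869.2 Pa
Step 4: Convert Pa to kPa (divide by 1000).
dP = 0.87 kPa


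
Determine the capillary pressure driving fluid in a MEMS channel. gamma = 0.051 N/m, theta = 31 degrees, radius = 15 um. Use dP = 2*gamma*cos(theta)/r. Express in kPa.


Step 1: cos(31 deg) = 0.8572
Step 2: Convert r to m: r = 15e-6 m
Step 3: dP = 2 * 0.051 * 0.8572 / 15e-6 = 5829.0 Pa
Step 4: Convert Pa to kPa (divide by 1000).
dP = 5.83 kPa


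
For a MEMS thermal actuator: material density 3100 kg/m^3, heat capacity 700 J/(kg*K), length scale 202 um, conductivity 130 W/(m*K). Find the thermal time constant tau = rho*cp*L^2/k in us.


Step 1: Convert L to m: L = 202e-6 m
Step 2: L^2 = (202e-6)^2 = 4.0804e-08 m^2
Step 3: tau = 3100 * 700 * 4.0804e-08 / 130 = 6.8111292e-04 s
Step 4: Convert to microseconds (multiply by 1e6).
tau = 681.113 us


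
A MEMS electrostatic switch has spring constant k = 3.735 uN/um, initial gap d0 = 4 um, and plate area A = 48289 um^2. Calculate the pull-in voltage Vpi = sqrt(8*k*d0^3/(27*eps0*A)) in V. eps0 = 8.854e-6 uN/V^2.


Step 1: Compute numerator: 8 * k * d0^3 = 8 * 3.735 * 4^3 = 1912.32
Step 2: Compute denominator: 27 * eps0 * A = 27 * 8.854e-6 * 48289 = 11.543872
Step 3: Vpi = sqrt(1912.32 / 11.543872)
Vpi = 12.87 V


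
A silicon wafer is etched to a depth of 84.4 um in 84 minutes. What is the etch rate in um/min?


Step 1: Etch rate = depth / time
Step 2: rate = 84.4 / 84
rate = 1.005 um/min


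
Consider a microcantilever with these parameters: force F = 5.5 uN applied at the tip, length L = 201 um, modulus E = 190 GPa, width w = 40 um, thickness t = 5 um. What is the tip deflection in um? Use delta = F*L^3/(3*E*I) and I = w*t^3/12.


Step 1: Calculate the second moment of area.
I = w * t^3 / 12 = 40 * 5^3 / 12 = 416.6667 um^4
Step 2: Convert E to consistent units (1 GPa = 1000 uN/um^2).
E = 190 GPa = 190000 uN/um^2
Step 3: Calculate tip deflection.
delta = F * L^3 / (3 * E * I)
delta = 5.5 * 201^3 / (3 * 190000 * 416.6667)
delta = 0.1881 um


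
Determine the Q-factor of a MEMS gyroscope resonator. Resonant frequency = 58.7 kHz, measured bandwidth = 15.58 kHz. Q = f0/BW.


Step 1: Q = f0 / bandwidth
Step 2: Q = 58.7 / 15.58
Q = 3.8


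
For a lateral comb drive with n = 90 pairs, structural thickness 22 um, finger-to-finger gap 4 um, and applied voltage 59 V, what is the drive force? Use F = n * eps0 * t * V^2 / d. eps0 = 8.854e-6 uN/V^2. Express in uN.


Step 1: Parameters: n=90, eps0=8.854e-6 uN/V^2, t=22 um, V=59 V, d=4 um
Step 2: V^2 = 3481
Step 3: F = 90 * 8.854e-6 * 22 * 3481 / 4
F = 15.256 uN


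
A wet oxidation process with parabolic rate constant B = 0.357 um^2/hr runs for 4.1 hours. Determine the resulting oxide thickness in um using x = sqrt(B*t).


Step 1: Compute B*t = 0.357 * 4.1 = 1.4637
Step 2: x = sqrt(1.4637)
x = 1.21 um


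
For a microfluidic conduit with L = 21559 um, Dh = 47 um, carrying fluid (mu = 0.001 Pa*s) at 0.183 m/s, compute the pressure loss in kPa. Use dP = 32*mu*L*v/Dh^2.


Step 1: Convert to SI: L = 21559e-6 m, Dh = 47e-6 m
Step 2: dP = 32 * 0.001 * 21559e-6 * 0.183 / (47e-6)^2
Step 3: dP = 57152.33 Pa
Step 4: Convert to kPa: dP = 57.15 kPa


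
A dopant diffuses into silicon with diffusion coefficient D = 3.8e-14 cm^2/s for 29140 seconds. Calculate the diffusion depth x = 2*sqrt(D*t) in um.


Step 1: Compute D*t = 3.8e-14 * 29140 = 1.10732e-09 cm^2
Step 2: sqrt(D*t) = 3.3276e-05 cm
Step 3: x = 2 * 3.3276e-05 cm = 6.6552e-05 cm
Step 4: Convert to um (1 cm = 1e4 um): x = 0.666 um


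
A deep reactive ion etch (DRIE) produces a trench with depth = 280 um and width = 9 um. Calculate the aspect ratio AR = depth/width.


Step 1: AR = depth / width
Step 2: AR = 280 / 9
AR = 31.1


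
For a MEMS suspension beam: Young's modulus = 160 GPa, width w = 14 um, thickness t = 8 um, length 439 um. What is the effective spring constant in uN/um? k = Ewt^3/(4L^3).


Step 1: Convert E to consistent units (1 GPa = 1000 uN/um^2).
E = 160 GPa = 160000 uN/um^2
Step 2: Compute t^3 = 8^3 = 512
Step 3: Compute L^3 = 439^3 = 84604519
Step 4: k = 160000 * 14 * 512 / (4 * 84604519)
k = 3.3889 uN/um


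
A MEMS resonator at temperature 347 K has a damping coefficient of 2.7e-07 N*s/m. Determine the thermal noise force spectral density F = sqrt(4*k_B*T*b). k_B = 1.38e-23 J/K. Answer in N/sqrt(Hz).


Step 1: Compute 4 * k_B * T * b
= 4 * 1.38e-23 * 347 * 2.7e-07
= 5.1717e-27 N^2/Hz
Step 2: F_noise = sqrt(5.1717e-27)
F_noise = 7.19e-14 N/sqrt(Hz)


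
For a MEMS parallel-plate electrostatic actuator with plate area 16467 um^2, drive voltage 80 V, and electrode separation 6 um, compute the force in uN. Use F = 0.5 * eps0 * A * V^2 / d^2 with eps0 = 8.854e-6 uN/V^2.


Step 1: Identify parameters.
eps0 = 8.854e-6 uN/V^2, A = 16467 um^2, V = 80 V, d = 6 um
Step 2: Compute V^2 = 80^2 = 6400
Step 3: Compute d^2 = 6^2 = 36
Step 4: F = 0.5 * 8.854e-6 * 16467 * 6400 / 36
F = 12.96 uN


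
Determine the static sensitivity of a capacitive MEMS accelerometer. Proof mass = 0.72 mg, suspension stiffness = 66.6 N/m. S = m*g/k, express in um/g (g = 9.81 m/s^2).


Step 1: Convert mass: m = 0.72 mg = 7.20e-07 kg
Step 2: S = m * g / k = 7.20e-07 * 9.81 / 66.6
Step 3: S = 1.06e-07 m/g
Step 4: Convert to um/g: S = 0.106 um/g


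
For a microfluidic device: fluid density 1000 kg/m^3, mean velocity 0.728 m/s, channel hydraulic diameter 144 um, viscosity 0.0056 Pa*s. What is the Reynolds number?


Step 1: Convert Dh to meters: Dh = 144e-6 m
Step 2: Re = rho * v * Dh / mu
Re = 1000 * 0.728 * 144e-6 / 0.0056
Re = 18.72


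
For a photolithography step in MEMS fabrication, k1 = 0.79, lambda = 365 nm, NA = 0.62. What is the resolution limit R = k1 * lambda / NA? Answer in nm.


Step 1: Identify values: k1 = 0.79, lambda = 365 nm, NA = 0.62
Step 2: R = k1 * lambda / NA
R = 0.79 * 365 / 0.62
R = 465.1 nm


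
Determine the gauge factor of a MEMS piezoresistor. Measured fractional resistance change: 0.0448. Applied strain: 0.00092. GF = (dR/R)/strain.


Step 1: Identify values.
dR/R = 0.0448, strain = 0.00092
Step 2: GF = (dR/R) / strain = 0.0448 / 0.00092
GF = 48.7


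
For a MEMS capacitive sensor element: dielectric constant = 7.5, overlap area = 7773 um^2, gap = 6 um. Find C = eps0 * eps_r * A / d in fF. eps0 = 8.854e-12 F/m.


Step 1: Convert area to m^2: A = 7773e-12 m^2
Step 2: Convert gap to m: d = 6e-6 m
Step 3: C = eps0 * eps_r * A / d
C = 8.854e-12 * 7.5 * 7773e-12 / 6e-6
Step 4: Convert to fF (multiply by 1e15).
C = 86.03 fF


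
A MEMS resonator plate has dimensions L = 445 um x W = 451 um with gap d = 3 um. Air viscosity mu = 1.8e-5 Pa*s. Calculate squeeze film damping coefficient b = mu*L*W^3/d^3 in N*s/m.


Step 1: Convert to SI.
L = 445e-6 m, W = 451e-6 m, d = 3e-6 m
Step 2: W^3 = (451e-6)^3 = 9.17e-11 m^3
Step 3: d^3 = (3e-6)^3 = 2.70e-17 m^3
Step 4: b = 1.8e-5 * 445e-6 * 9.17e-11 / 2.70e-17
b = 2.72e-02 N*s/m


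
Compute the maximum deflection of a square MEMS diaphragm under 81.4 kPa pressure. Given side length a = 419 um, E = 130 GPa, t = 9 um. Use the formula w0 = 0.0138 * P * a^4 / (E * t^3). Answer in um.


Step 1: Convert pressure to compatible units (E is in GPa, so P in GPa).
P = 81.4 kPa = 81.4e-6 GPa
Step 2: Compute numerator: 0.0138 * P * a^4.
a^4 = 419^4 = 30821664721
numerator = 0.0138 * 81.4e-6 * 30821664721 = 3.46226e+04
Step 3: Compute denominator: E * t^3 = 130 * 9^3 = 94770
Step 4: w0 = numerator / denominator = 3.46226e+04 / 94770 = 0.3653 um


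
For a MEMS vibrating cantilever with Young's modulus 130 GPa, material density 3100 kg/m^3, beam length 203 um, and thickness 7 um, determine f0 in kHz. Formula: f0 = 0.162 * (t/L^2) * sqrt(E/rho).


Step 1: Convert units to SI.
t_SI = 7e-6 m, L_SI = 203e-6 m
Step 2: Calculate sqrt(E/rho).
sqrt(130e9 / 3100) = 6475.76 m/s
Step 3: Compute f0.
f0 = 0.162 * 7e-6 / (203e-6)^2 * 6475.76 = 178201.7 Hz = 178.2 kHz


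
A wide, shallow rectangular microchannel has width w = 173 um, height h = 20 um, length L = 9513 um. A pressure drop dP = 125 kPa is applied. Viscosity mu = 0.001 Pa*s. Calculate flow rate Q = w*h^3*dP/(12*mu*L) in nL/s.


Step 1: Convert all dimensions to SI (meters).
w = 173e-6 m, h = 20e-6 m, L = 9513e-6 m, dP = 125e3 Pa
Step 2: Q = w * h^3 * dP / (12 * mu * L)
Q = 173e-6 * (20e-6)^3 * 125e3 / (12 * 0.001 * 9513e-6) = 1.5154701e-09 m^3/s
Step 3: Convert Q from m^3/s to nL/s (1 m^3 = 1e12 nL, so multiply by 1e12).
Q = 1515.47 nL/s


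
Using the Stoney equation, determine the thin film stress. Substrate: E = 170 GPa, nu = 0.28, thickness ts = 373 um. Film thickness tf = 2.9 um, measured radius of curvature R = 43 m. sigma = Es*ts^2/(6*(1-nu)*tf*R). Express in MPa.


Step 1: Compute numerator: Es * ts^2 = 170 * 373^2 = 23651930 (GPa*um^2)
Step 2: Compute denominator (R in um): 6*(1-nu)*tf*R = 6*0.72*2.9*43e6 = 538704000.0 (um^2)
Step 3: sigma (GPa) = 23651930 / 538704000.0 = 4.3905e-02 GPa
Step 4: Convert to MPa (x1000): sigma = 43.9 MPa


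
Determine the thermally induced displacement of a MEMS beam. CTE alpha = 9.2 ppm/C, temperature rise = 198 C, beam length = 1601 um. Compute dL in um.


Step 1: Convert CTE: alpha = 9.2 ppm/C = 9.2e-6 /C
Step 2: dL = 9.2e-6 * 198 * 1601
dL = 2.9164 um


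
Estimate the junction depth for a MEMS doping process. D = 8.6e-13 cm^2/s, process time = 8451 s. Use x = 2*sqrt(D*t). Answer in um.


Step 1: Compute D*t = 8.6e-13 * 8451 = 7.26786e-09 cm^2
Step 2: sqrt(D*t) = 8.52517e-05 cm
Step 3: x = 2 * 8.52517e-05 cm = 1.705034e-04 cm
Step 4: Convert to um (1 cm = 1e4 um): x = 1.705 um


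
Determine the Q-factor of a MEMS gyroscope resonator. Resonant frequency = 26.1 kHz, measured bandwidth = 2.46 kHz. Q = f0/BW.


Step 1: Q = f0 / bandwidth
Step 2: Q = 26.1 / 2.46
Q = 10.6


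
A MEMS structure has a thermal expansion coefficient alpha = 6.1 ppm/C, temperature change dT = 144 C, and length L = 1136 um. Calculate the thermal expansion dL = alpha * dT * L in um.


Step 1: Convert CTE: alpha = 6.1 ppm/C = 6.1e-6 /C
Step 2: dL = 6.1e-6 * 144 * 1136
dL = 0.9979 um


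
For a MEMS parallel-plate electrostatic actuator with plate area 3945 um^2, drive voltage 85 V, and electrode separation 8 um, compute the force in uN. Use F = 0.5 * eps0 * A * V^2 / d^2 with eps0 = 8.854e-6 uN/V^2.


Step 1: Identify parameters.
eps0 = 8.854e-6 uN/V^2, A = 3945 um^2, V = 85 V, d = 8 um
Step 2: Compute V^2 = 85^2 = 7225
Step 3: Compute d^2 = 8^2 = 64
Step 4: F = 0.5 * 8.854e-6 * 3945 * 7225 / 64
F = 1.972 uN


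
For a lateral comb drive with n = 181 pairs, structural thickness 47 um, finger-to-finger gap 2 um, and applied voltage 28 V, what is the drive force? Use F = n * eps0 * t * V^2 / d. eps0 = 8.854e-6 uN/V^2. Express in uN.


Step 1: Parameters: n=181, eps0=8.854e-6 uN/V^2, t=47 um, V=28 V, d=2 um
Step 2: V^2 = 784
Step 3: F = 181 * 8.854e-6 * 47 * 784 / 2
F = 29.526 uN


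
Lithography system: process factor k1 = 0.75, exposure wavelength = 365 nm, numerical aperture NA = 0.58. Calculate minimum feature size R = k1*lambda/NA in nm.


Step 1: Identify values: k1 = 0.75, lambda = 365 nm, NA = 0.58
Step 2: R = k1 * lambda / NA
R = 0.75 * 365 / 0.58
R = 472.0 nm


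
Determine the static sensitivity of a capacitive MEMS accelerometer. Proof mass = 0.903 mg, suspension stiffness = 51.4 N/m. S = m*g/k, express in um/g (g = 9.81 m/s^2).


Step 1: Convert mass: m = 0.903 mg = 9.03e-07 kg
Step 2: S = m * g / k = 9.03e-07 * 9.81 / 51.4
Step 3: S = 1.72e-07 m/g
Step 4: Convert to um/g: S = 0.172 um/g


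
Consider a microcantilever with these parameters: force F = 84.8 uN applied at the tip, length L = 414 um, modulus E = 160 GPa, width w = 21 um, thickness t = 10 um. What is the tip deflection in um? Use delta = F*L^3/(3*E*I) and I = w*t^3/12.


Step 1: Calculate the second moment of area.
I = w * t^3 / 12 = 21 * 10^3 / 12 = 1750.0 um^4
Step 2: Convert E to consistent units (1 GPa = 1000 uN/um^2).
E = 160 GPa = 160000 uN/um^2
Step 3: Calculate tip deflection.
delta = F * L^3 / (3 * E * I)
delta = 84.8 * 414^3 / (3 * 160000 * 1750.0)
delta = 7.1634 um


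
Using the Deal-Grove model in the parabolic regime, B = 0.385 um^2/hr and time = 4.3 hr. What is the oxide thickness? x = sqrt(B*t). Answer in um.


Step 1: Compute B*t = 0.385 * 4.3 = 1.6555
Step 2: x = sqrt(1.6555)
x = 1.287 um


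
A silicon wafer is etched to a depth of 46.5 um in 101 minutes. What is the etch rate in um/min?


Step 1: Etch rate = depth / time
Step 2: rate = 46.5 / 101
rate = 0.46 um/min


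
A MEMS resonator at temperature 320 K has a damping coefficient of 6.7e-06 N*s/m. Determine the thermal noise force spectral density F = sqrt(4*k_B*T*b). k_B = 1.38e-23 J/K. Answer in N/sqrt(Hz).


Step 1: Compute 4 * k_B * T * b
= 4 * 1.38e-23 * 320 * 6.7e-06
= 1.1835e-25 N^2/Hz
Step 2: F_noise = sqrt(1.1835e-25)
F_noise = 3.44e-13 N/sqrt(Hz)


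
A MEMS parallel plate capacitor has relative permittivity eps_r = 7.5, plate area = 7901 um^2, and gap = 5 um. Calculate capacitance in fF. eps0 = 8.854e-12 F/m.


Step 1: Convert area to m^2: A = 7901e-12 m^2
Step 2: Convert gap to m: d = 5e-6 m
Step 3: C = eps0 * eps_r * A / d
C = 8.854e-12 * 7.5 * 7901e-12 / 5e-6
Step 4: Convert to fF (multiply by 1e15).
C = 104.93 fF


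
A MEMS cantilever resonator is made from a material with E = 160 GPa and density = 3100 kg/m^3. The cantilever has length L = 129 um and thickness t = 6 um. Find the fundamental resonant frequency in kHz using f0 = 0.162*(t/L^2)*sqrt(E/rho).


Step 1: Convert units to SI.
t_SI = 6e-6 m, L_SI = 129e-6 m
Step 2: Calculate sqrt(E/rho).
sqrt(160e9 / 3100) = 7184.21 m/s
Step 3: Compute f0.
f0 = 0.162 * 6e-6 / (129e-6)^2 * 7184.21 = 419629.4 Hz = 419.63 kHz


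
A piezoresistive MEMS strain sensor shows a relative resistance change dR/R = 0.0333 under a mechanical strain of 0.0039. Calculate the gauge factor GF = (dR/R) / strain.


Step 1: Identify values.
dR/R = 0.0333, strain = 0.0039
Step 2: GF = (dR/R) / strain = 0.0333 / 0.0039
GF = 8.5


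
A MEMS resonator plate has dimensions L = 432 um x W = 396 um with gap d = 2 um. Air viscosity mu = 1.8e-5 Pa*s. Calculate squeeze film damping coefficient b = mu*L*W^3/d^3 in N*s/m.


Step 1: Convert to SI.
L = 432e-6 m, W = 396e-6 m, d = 2e-6 m
Step 2: W^3 = (396e-6)^3 = 6.21e-11 m^3
Step 3: d^3 = (2e-6)^3 = 8.00e-18 m^3
Step 4: b = 1.8e-5 * 432e-6 * 6.21e-11 / 8.00e-18
b = 6.04e-02 N*s/m


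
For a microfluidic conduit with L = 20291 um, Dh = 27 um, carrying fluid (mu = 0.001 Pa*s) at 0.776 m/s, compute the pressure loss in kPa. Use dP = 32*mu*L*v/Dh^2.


Step 1: Convert to SI: L = 20291e-6 m, Dh = 27e-6 m
Step 2: dP = 32 * 0.001 * 20291e-6 * 0.776 / (27e-6)^2
Step 3: dP = 691174.36 Pa
Step 4: Convert to kPa: dP = 691.17 kPa


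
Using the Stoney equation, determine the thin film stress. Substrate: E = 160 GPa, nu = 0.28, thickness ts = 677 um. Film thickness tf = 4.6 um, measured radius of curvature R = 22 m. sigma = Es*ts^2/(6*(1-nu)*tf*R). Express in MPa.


Step 1: Compute numerator: Es * ts^2 = 160 * 677^2 = 73332640 (GPa*um^2)
Step 2: Compute denominator (R in um): 6*(1-nu)*tf*R = 6*0.72*4.6*22e6 = 437184000.0 (um^2)
Step 3: sigma (GPa) = 73332640 / 437184000.0 = 1.67739e-01 GPa
Step 4: Convert to MPa (x1000): sigma = 167.7 MPa


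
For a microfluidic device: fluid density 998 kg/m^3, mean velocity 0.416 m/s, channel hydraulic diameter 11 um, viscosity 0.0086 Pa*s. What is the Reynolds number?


Step 1: Convert Dh to meters: Dh = 11e-6 m
Step 2: Re = rho * v * Dh / mu
Re = 998 * 0.416 * 11e-6 / 0.0086
Re = 0.531


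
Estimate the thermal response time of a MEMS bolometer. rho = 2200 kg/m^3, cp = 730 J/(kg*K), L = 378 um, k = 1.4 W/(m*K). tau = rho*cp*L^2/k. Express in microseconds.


Step 1: Convert L to m: L = 378e-6 m
Step 2: L^2 = (378e-6)^2 = 1.42884e-07 m^2
Step 3: tau = 2200 * 730 * 1.42884e-07 / 1.4 = 1.6390836e-01 s
Step 4: Convert to microseconds (multiply by 1e6).
tau = 163908.36 us


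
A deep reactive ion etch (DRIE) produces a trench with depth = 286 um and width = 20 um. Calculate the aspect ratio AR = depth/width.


Step 1: AR = depth / width
Step 2: AR = 286 / 20
AR = 14.3


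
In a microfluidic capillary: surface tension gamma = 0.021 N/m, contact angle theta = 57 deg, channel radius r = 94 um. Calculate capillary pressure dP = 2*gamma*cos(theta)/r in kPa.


Step 1: cos(57 deg) = 0.5446
Step 2: Convert r to m: r = 94e-6 m
Step 3: dP = 2 * 0.021 * 0.5446 / 94e-6 = 243.3 Pa
Step 4: Convert Pa to kPa (divide by 1000).
dP = 0.24 kPa


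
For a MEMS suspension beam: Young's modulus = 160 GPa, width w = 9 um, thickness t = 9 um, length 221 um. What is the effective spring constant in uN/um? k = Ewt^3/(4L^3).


Step 1: Convert E to consistent units (1 GPa = 1000 uN/um^2).
E = 160 GPa = 160000 uN/um^2
Step 2: Compute t^3 = 9^3 = 729
Step 3: Compute L^3 = 221^3 = 10793861
Step 4: k = 160000 * 9 * 729 / (4 * 10793861)
k = 24.3138 uN/um


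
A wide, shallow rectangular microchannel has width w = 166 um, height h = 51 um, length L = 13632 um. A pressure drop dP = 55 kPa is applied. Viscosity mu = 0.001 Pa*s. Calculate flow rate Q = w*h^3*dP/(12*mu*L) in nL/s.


Step 1: Convert all dimensions to SI (meters).
w = 166e-6 m, h = 51e-6 m, L = 13632e-6 m, dP = 55e3 Pa
Step 2: Q = w * h^3 * dP / (12 * mu * L)
Q = 166e-6 * (51e-6)^3 * 55e3 / (12 * 0.001 * 13632e-6) = 7.40355799e-09 m^3/s
Step 3: Convert Q from m^3/s to nL/s (1 m^3 = 1e12 nL, so multiply by 1e12).
Q = 7403.558 nL/s


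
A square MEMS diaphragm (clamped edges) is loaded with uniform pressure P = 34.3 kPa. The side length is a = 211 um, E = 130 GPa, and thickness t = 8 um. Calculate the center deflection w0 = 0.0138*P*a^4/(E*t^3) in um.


Step 1: Convert pressure to compatible units (E is in GPa, so P in GPa).
P = 34.3 kPa = 34.3e-6 GPa
Step 2: Compute numerator: 0.0138 * P * a^4.
a^4 = 211^4 = 1982119441
numerator = 0.0138 * 34.3e-6 * 1982119441 = 9.3822e+02
Step 3: Compute denominator: E * t^3 = 130 * 8^3 = 66560
Step 4: w0 = numerator / denominator = 9.3822e+02 / 66560 = 0.0141 um


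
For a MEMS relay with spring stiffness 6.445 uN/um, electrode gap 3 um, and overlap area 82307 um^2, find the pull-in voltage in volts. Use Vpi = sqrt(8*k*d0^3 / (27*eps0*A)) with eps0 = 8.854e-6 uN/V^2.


Step 1: Compute numerator: 8 * k * d0^3 = 8 * 6.445 * 3^3 = 1392.12
Step 2: Compute denominator: 27 * eps0 * A = 27 * 8.854e-6 * 82307 = 19.676147
Step 3: Vpi = sqrt(1392.12 / 19.676147)
Vpi = 8.41 V


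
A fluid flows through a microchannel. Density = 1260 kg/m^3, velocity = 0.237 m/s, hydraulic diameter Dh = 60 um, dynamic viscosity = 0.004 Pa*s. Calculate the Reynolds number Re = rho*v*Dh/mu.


Step 1: Convert Dh to meters: Dh = 60e-6 m
Step 2: Re = rho * v * Dh / mu
Re = 1260 * 0.237 * 60e-6 / 0.004
Re = 4.479


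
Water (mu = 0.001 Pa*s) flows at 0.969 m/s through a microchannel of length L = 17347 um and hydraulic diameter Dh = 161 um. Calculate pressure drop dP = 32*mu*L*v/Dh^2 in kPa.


Step 1: Convert to SI: L = 17347e-6 m, Dh = 161e-6 m
Step 2: dP = 32 * 0.001 * 17347e-6 * 0.969 / (161e-6)^2
Step 3: dP = 20751.35 Pa
Step 4: Convert to kPa: dP = 20.75 kPa


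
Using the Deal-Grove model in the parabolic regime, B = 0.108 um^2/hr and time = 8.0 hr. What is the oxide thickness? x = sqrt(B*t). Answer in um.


Step 1: Compute B*t = 0.108 * 8.0 = 0.864
Step 2: x = sqrt(0.864)
x = 0.93 um


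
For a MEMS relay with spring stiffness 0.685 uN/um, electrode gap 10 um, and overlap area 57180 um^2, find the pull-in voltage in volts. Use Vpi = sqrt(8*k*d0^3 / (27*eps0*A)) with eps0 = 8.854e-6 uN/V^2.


Step 1: Compute numerator: 8 * k * d0^3 = 8 * 0.685 * 10^3 = 5480.0
Step 2: Compute denominator: 27 * eps0 * A = 27 * 8.854e-6 * 57180 = 13.669336
Step 3: Vpi = sqrt(5480.0 / 13.669336)
Vpi = 20.02 V


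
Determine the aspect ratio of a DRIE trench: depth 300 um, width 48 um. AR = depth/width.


Step 1: AR = depth / width
Step 2: AR = 300 / 48
AR = 6.3


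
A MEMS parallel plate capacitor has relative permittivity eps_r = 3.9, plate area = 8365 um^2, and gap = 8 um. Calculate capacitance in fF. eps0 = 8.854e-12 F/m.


Step 1: Convert area to m^2: A = 8365e-12 m^2
Step 2: Convert gap to m: d = 8e-6 m
Step 3: C = eps0 * eps_r * A / d
C = 8.854e-12 * 3.9 * 8365e-12 / 8e-6
Step 4: Convert to fF (multiply by 1e15).
C = 36.11 fF


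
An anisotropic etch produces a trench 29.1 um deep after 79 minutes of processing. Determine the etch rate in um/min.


Step 1: Etch rate = depth / time
Step 2: rate = 29.1 / 79
rate = 0.368 um/min


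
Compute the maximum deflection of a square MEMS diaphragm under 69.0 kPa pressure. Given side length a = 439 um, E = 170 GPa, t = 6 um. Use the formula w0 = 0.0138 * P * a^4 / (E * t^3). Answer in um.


Step 1: Convert pressure to compatible units (E is in GPa, so P in GPa).
P = 69.0 kPa = 69.0e-6 GPa
Step 2: Compute numerator: 0.0138 * P * a^4.
a^4 = 439^4 = 37141383841
numerator = 0.0138 * 69.0e-6 * 37141383841 = 3.5366e+04
Step 3: Compute denominator: E * t^3 = 170 * 6^3 = 36720
Step 4: w0 = numerator / denominator = 3.5366e+04 / 36720 = 0.9631 um


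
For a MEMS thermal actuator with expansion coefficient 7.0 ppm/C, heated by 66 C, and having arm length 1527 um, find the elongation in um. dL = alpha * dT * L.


Step 1: Convert CTE: alpha = 7.0 ppm/C = 7.0e-6 /C
Step 2: dL = 7.0e-6 * 66 * 1527
dL = 0.7055 um


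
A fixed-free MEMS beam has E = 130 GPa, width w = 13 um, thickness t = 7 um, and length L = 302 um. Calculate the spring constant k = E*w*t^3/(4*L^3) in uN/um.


Step 1: Convert E to consistent units (1 GPa = 1000 uN/um^2).
E = 130 GPa = 130000 uN/um^2
Step 2: Compute t^3 = 7^3 = 343
Step 3: Compute L^3 = 302^3 = 27543608
Step 4: k = 130000 * 13 * 343 / (4 * 27543608)
k = 5.2614 uN/um


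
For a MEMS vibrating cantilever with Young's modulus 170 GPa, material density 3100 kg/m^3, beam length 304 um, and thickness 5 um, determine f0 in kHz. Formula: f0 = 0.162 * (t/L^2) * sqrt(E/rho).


Step 1: Convert units to SI.
t_SI = 5e-6 m, L_SI = 304e-6 m
Step 2: Calculate sqrt(E/rho).
sqrt(170e9 / 3100) = 7405.32 m/s
Step 3: Compute f0.
f0 = 0.162 * 5e-6 / (304e-6)^2 * 7405.32 = 64905.5 Hz = 64.91 kHz


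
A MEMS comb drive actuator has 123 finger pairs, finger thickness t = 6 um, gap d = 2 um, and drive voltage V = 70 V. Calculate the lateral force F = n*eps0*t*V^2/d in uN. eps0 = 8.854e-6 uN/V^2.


Step 1: Parameters: n=123, eps0=8.854e-6 uN/V^2, t=6 um, V=70 V, d=2 um
Step 2: V^2 = 4900
Step 3: F = 123 * 8.854e-6 * 6 * 4900 / 2
F = 16.009 uN


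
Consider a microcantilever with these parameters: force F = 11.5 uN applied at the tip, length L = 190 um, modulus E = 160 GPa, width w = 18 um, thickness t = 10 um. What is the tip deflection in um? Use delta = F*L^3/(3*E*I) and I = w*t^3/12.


Step 1: Calculate the second moment of area.
I = w * t^3 / 12 = 18 * 10^3 / 12 = 1500.0 um^4
Step 2: Convert E to consistent units (1 GPa = 1000 uN/um^2).
E = 160 GPa = 160000 uN/um^2
Step 3: Calculate tip deflection.
delta = F * L^3 / (3 * E * I)
delta = 11.5 * 190^3 / (3 * 160000 * 1500.0)
delta = 0.1096 um


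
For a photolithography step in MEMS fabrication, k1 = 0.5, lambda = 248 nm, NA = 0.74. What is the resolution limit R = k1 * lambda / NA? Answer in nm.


Step 1: Identify values: k1 = 0.5, lambda = 248 nm, NA = 0.74
Step 2: R = k1 * lambda / NA
R = 0.5 * 248 / 0.74
R = 167.6 nm


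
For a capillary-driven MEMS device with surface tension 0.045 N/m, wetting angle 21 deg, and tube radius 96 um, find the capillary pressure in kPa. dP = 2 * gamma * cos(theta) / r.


Step 1: cos(21 deg) = 0.9336
Step 2: Convert r to m: r = 96e-6 m
Step 3: dP = 2 * 0.045 * 0.9336 / 96e-6 = 875.3 Pa
Step 4: Convert Pa to kPa (divide by 1000).
dP = 0.88 kPa


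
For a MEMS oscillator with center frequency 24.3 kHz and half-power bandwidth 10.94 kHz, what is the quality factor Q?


Step 1: Q = f0 / bandwidth
Step 2: Q = 24.3 / 10.94
Q = 2.2


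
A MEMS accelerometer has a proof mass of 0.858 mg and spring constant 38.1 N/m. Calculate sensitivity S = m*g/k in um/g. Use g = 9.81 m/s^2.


Step 1: Convert mass: m = 0.858 mg = 8.58e-07 kg
Step 2: S = m * g / k = 8.58e-07 * 9.81 / 38.1
Step 3: S = 2.21e-07 m/g
Step 4: Convert to um/g: S = 0.221 um/g


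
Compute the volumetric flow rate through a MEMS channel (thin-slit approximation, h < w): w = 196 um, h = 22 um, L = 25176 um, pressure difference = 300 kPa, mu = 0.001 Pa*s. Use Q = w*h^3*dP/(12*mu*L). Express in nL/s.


Step 1: Convert all dimensions to SI (meters).
w = 196e-6 m, h = 22e-6 m, L = 25176e-6 m, dP = 300e3 Pa
Step 2: Q = w * h^3 * dP / (12 * mu * L)
Q = 196e-6 * (22e-6)^3 * 300e3 / (12 * 0.001 * 25176e-6) = 2.07241818e-09 m^3/s
Step 3: Convert Q from m^3/s to nL/s (1 m^3 = 1e12 nL, so multiply by 1e12).
Q = 2072.418 nL/s


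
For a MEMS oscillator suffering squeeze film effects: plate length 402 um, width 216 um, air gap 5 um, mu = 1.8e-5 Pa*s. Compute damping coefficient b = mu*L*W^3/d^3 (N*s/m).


Step 1: Convert to SI.
L = 402e-6 m, W = 216e-6 m, d = 5e-6 m
Step 2: W^3 = (216e-6)^3 = 1.01e-11 m^3
Step 3: d^3 = (5e-6)^3 = 1.25e-16 m^3
Step 4: b = 1.8e-5 * 402e-6 * 1.01e-11 / 1.25e-16
b = 5.83e-04 N*s/m


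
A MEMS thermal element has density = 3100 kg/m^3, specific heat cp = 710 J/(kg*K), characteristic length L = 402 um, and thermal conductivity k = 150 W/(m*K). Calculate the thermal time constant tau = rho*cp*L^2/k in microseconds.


Step 1: Convert L to m: L = 402e-6 m
Step 2: L^2 = (402e-6)^2 = 1.61604e-07 m^2
Step 3: tau = 3100 * 710 * 1.61604e-07 / 150 = 2.37126936e-03 s
Step 4: Convert to microseconds (multiply by 1e6).
tau = 2371.269 us


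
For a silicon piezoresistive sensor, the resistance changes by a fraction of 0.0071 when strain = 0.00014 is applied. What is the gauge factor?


Step 1: Identify values.
dR/R = 0.0071, strain = 0.00014
Step 2: GF = (dR/R) / strain = 0.0071 / 0.00014
GF = 50.7


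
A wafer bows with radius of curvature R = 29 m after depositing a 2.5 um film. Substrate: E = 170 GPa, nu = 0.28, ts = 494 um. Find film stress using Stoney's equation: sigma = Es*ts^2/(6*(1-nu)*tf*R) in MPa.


Step 1: Compute numerator: Es * ts^2 = 170 * 494^2 = 41486120 (GPa*um^2)
Step 2: Compute denominator (R in um): 6*(1-nu)*tf*R = 6*0.72*2.5*29e6 = 313200000.0 (um^2)
Step 3: sigma (GPa) = 41486120 / 313200000.0 = 1.32459e-01 GPa
Step 4: Convert to MPa (x1000): sigma = 132.5 MPa


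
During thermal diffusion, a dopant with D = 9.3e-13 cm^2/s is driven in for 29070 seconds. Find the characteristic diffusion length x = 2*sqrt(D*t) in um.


Step 1: Compute D*t = 9.3e-13 * 29070 = 2.70351e-08 cm^2
Step 2: sqrt(D*t) = 1.64424e-04 cm
Step 3: x = 2 * 1.64424e-04 cm = 3.28848e-04 cm
Step 4: Convert to um (1 cm = 1e4 um): x = 3.288 um


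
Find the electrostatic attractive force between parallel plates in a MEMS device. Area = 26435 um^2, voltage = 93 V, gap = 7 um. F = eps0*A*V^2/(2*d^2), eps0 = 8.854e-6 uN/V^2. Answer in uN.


Step 1: Identify parameters.
eps0 = 8.854e-6 uN/V^2, A = 26435 um^2, V = 93 V, d = 7 um
Step 2: Compute V^2 = 93^2 = 8649
Step 3: Compute d^2 = 7^2 = 49
Step 4: F = 0.5 * 8.854e-6 * 26435 * 8649 / 49
F = 20.657 uN


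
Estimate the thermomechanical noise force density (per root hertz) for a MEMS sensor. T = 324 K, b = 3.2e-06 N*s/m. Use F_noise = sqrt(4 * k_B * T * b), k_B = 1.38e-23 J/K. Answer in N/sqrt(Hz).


Step 1: Compute 4 * k_B * T * b
= 4 * 1.38e-23 * 324 * 3.2e-06
= 5.7231e-26 N^2/Hz
Step 2: F_noise = sqrt(5.7231e-26)
F_noise = 2.39e-13 N/sqrt(Hz)


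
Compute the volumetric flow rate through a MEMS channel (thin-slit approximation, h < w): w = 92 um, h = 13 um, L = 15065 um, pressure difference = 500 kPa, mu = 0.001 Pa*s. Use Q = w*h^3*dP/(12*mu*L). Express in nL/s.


Step 1: Convert all dimensions to SI (meters).
w = 92e-6 m, h = 13e-6 m, L = 15065e-6 m, dP = 500e3 Pa
Step 2: Q = w * h^3 * dP / (12 * mu * L)
Q = 92e-6 * (13e-6)^3 * 500e3 / (12 * 0.001 * 15065e-6) = 5.5903308e-10 m^3/s
Step 3: Convert Q from m^3/s to nL/s (1 m^3 = 1e12 nL, so multiply by 1e12).
Q = 559.033 nL/s


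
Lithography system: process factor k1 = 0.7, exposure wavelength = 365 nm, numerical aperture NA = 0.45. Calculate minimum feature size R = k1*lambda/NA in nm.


Step 1: Identify values: k1 = 0.7, lambda = 365 nm, NA = 0.45
Step 2: R = k1 * lambda / NA
R = 0.7 * 365 / 0.45
R = 567.8 nm


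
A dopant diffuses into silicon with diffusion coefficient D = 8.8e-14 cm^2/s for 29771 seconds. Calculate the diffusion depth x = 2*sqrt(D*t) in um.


Step 1: Compute D*t = 8.8e-14 * 29771 = 2.619848e-09 cm^2
Step 2: sqrt(D*t) = 5.11845e-05 cm
Step 3: x = 2 * 5.11845e-05 cm = 1.02369e-04 cm
Step 4: Convert to um (1 cm = 1e4 um): x = 1.024 um


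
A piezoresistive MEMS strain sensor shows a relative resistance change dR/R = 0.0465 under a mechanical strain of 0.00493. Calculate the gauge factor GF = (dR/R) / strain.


Step 1: Identify values.
dR/R = 0.0465, strain = 0.00493
Step 2: GF = (dR/R) / strain = 0.0465 / 0.00493
GF = 9.4


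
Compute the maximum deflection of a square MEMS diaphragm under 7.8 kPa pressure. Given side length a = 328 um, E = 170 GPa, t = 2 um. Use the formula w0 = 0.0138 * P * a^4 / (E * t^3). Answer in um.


Step 1: Convert pressure to compatible units (E is in GPa, so P in GPa).
P = 7.8 kPa = 7.8e-6 GPa
Step 2: Compute numerator: 0.0138 * P * a^4.
a^4 = 328^4 = 11574317056
numerator = 0.0138 * 7.8e-6 * 11574317056 = 1.24586e+03
Step 3: Compute denominator: E * t^3 = 170 * 2^3 = 1360
Step 4: w0 = numerator / denominator = 1.24586e+03 / 1360 = 0.9161 um


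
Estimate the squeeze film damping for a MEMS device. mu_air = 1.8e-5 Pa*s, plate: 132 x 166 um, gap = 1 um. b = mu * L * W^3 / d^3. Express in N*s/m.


Step 1: Convert to SI.
L = 132e-6 m, W = 166e-6 m, d = 1e-6 m
Step 2: W^3 = (166e-6)^3 = 4.57e-12 m^3
Step 3: d^3 = (1e-6)^3 = 1.00e-18 m^3
Step 4: b = 1.8e-5 * 132e-6 * 4.57e-12 / 1.00e-18
b = 1.09e-02 N*s/m


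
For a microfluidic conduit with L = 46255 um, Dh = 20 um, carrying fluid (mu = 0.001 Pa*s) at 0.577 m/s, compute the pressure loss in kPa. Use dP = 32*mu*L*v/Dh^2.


Step 1: Convert to SI: L = 46255e-6 m, Dh = 20e-6 m
Step 2: dP = 32 * 0.001 * 46255e-6 * 0.577 / (20e-6)^2
Step 3: dP = 2135130.80 Pa
Step 4: Convert to kPa: dP = 2135.13 kPa


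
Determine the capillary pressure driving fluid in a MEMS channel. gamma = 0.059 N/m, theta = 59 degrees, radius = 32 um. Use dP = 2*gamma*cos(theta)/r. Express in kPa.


Step 1: cos(59 deg) = 0.515
Step 2: Convert r to m: r = 32e-6 m
Step 3: dP = 2 * 0.059 * 0.515 / 32e-6 = 1899.1 Pa
Step 4: Convert Pa to kPa (divide by 1000).
dP = 1.9 kPa


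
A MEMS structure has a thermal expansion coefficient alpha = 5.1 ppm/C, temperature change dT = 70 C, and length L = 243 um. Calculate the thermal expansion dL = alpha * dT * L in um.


Step 1: Convert CTE: alpha = 5.1 ppm/C = 5.1e-6 /C
Step 2: dL = 5.1e-6 * 70 * 243
dL = 0.0868 um


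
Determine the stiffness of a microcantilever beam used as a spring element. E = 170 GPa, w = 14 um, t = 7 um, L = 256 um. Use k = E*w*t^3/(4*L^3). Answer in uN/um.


Step 1: Convert E to consistent units (1 GPa = 1000 uN/um^2).
E = 170 GPa = 170000 uN/um^2
Step 2: Compute t^3 = 7^3 = 343
Step 3: Compute L^3 = 256^3 = 16777216
Step 4: k = 170000 * 14 * 343 / (4 * 16777216)
k = 12.1644 uN/um


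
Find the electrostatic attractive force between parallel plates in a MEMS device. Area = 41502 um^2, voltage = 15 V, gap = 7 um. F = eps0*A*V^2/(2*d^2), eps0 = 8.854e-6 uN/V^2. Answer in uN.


Step 1: Identify parameters.
eps0 = 8.854e-6 uN/V^2, A = 41502 um^2, V = 15 V, d = 7 um
Step 2: Compute V^2 = 15^2 = 225
Step 3: Compute d^2 = 7^2 = 49
Step 4: F = 0.5 * 8.854e-6 * 41502 * 225 / 49
F = 0.844 uN


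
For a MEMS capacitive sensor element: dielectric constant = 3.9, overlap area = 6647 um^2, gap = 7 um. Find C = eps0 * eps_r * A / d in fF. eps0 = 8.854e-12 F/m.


Step 1: Convert area to m^2: A = 6647e-12 m^2
Step 2: Convert gap to m: d = 7e-6 m
Step 3: C = eps0 * eps_r * A / d
C = 8.854e-12 * 3.9 * 6647e-12 / 7e-6
Step 4: Convert to fF (multiply by 1e15).
C = 32.79 fF


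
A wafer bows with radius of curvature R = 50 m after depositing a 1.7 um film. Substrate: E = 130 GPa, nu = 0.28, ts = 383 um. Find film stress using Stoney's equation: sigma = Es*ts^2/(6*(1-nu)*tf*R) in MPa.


Step 1: Compute numerator: Es * ts^2 = 130 * 383^2 = 19069570 (GPa*um^2)
Step 2: Compute denominator (R in um): 6*(1-nu)*tf*R = 6*0.72*1.7*50e6 = 367200000.0 (um^2)
Step 3: sigma (GPa) = 19069570 / 367200000.0 = 5.1932e-02 GPa
Step 4: Convert to MPa (x1000): sigma = 51.9 MPa


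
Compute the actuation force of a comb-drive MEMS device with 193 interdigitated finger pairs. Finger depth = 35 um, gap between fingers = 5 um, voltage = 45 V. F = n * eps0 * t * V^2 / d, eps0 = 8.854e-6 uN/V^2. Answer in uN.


Step 1: Parameters: n=193, eps0=8.854e-6 uN/V^2, t=35 um, V=45 V, d=5 um
Step 2: V^2 = 2025
Step 3: F = 193 * 8.854e-6 * 35 * 2025 / 5
F = 24.223 uN


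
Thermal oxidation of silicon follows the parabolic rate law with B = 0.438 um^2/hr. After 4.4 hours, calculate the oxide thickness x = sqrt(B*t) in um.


Step 1: Compute B*t = 0.438 * 4.4 = 1.9272
Step 2: x = sqrt(1.9272)
x = 1.388 um


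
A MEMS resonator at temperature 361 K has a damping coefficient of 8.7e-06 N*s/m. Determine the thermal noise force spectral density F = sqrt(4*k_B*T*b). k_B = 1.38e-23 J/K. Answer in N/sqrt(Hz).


Step 1: Compute 4 * k_B * T * b
= 4 * 1.38e-23 * 361 * 8.7e-06
= 1.7337e-25 N^2/Hz
Step 2: F_noise = sqrt(1.7337e-25)
F_noise = 4.16e-13 N/sqrt(Hz)


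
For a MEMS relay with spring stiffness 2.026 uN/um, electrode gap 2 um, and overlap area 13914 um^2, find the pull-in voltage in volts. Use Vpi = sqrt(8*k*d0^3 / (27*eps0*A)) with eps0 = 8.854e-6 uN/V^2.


Step 1: Compute numerator: 8 * k * d0^3 = 8 * 2.026 * 2^3 = 129.664
Step 2: Compute denominator: 27 * eps0 * A = 27 * 8.854e-6 * 13914 = 3.326253
Step 3: Vpi = sqrt(129.664 / 3.326253)
Vpi = 6.24 V


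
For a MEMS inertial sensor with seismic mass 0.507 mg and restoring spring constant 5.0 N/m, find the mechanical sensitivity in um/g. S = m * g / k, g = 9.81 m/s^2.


Step 1: Convert mass: m = 0.507 mg = 5.07e-07 kg
Step 2: S = m * g / k = 5.07e-07 * 9.81 / 5.0
Step 3: S = 9.95e-07 m/g
Step 4: Convert to um/g: S = 0.995 um/g


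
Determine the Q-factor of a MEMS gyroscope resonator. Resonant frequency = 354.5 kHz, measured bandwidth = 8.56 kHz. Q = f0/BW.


Step 1: Q = f0 / bandwidth
Step 2: Q = 354.5 / 8.56
Q = 41.4


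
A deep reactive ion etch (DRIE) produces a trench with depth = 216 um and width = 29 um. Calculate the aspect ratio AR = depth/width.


Step 1: AR = depth / width
Step 2: AR = 216 / 29
AR = 7.4
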